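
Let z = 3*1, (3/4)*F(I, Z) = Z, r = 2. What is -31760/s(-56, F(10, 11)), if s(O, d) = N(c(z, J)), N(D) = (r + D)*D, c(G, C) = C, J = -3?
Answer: -31760/3 ≈ -10587.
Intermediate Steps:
F(I, Z) = 4*Z/3
z = 3
N(D) = D*(2 + D) (N(D) = (2 + D)*D = D*(2 + D))
s(O, d) = 3 (s(O, d) = -3*(2 - 3) = -3*(-1) = 3)
-31760/s(-56, F(10, 11)) = -31760/3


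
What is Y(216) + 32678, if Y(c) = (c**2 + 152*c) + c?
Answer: 112382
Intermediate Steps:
Y(c) = c**2 + 153*c
Y(216) + 32678 = 216*(153 + 216) + 32678 = 216*369 + 32678 = 79704 + 32678 = 112382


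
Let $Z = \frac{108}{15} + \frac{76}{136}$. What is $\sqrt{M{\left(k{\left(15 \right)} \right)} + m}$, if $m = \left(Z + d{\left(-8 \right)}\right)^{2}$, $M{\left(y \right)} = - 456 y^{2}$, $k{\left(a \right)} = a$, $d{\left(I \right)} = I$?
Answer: $\frac{i \sqrt{2965138319}}{170} \approx 320.31 i$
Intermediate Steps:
$Z = \frac{1319}{170}$ ($Z = 108 \cdot \frac{1}{15} + 76 \cdot \frac{1}{136} = \frac{36}{5} + \frac{19}{34} = \frac{1319}{170} \approx 7.7588$)
$m = \frac{1681}{28900}$ ($m = \left(\frac{1319}{170} - 8\right)^{2} = \left(- \frac{41}{170}\right)^{2} = \frac{1681}{28900} \approx 0.058166$)
$\sqrt{M{\left(k{\left(15 \right)} \right)} + m} = \sqrt{- 456 \cdot 15^{2} + \frac{1681}{28900}} = \sqrt{\left(-456\right) 225 + \frac{1681}{28900}} = \sqrt{-102600 + \frac{1681}{28900}} = \sqrt{- \frac{2965138319}{28900}} = \frac{i \sqrt{2965138319}}{170}$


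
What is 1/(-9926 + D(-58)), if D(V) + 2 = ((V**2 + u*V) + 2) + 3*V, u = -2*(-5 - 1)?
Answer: -1/7432 ≈ -0.00013455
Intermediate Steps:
u = 12 (u = -2*(-6) = 12)
D(V) = V**2 + 15*V (D(V) = -2 + (((V**2 + 12*V) + 2) + 3*V) = -2 + ((2 + V**2 + 12*V) + 3*V) = -2 + (2 + V**2 + 15*V) = V**2 + 15*V)
1/(-9926 + D(-58)) = 1/(-9926 - 58*(15 - 58)) = 1/(-9926 - 58*(-43)) = 1/(-9926 + 2494) = 1/(-7432) = -1/7432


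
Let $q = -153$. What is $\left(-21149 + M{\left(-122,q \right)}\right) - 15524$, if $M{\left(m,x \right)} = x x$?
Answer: $-13264$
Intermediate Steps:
$M{\left(m,x \right)} = x^{2}$
$\left(-21149 + M{\left(-122,q \right)}\right) - 15524 = \left(-21149 + \left(-153\right)^{2}\right) - 15524 = \left(-21149 + 23409\right) - 15524 = 2260 - 15524 = -13264$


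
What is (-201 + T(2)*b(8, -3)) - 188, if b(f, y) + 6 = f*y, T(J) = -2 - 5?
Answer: -179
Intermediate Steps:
T(J) = -7
b(f, y) = -6 + f*y
(-201 + T(2)*b(8, -3)) - 188 = (-201 - 7*(-6 + 8*(-3))) - 188 = (-201 - 7*(-6 - 24)) - 188 = (-201 - 7*(-30)) - 188 = (-201 + 210) - 188 = 9 - 188 = -179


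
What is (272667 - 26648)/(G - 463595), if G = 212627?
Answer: -246019/250968 ≈ -0.98028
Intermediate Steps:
(272667 - 26648)/(G - 463595) = (272667 - 26648)/(212627 - 463595) = 246019/(-250968) = 246019*(-1/250968) = -246019/250968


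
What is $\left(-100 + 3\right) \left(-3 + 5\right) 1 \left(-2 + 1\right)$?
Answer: $194$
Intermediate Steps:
$\left(-100 + 3\right) \left(-3 + 5\right) 1 \left(-2 + 1\right) = - 97 \cdot 2 \cdot 1 \left(-1\right) = - 97 \cdot 2 \left(-1\right) = \left(-97\right) \left(-2\right) = 194$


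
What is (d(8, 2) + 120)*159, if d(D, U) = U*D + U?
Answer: 21942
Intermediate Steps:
d(D, U) = U + D*U (d(D, U) = D*U + U = U + D*U)
(d(8, 2) + 120)*159 = (2*(1 + 8) + 120)*159 = (2*9 + 120)*159 = (18 + 120)*159 = 138*159 = 21942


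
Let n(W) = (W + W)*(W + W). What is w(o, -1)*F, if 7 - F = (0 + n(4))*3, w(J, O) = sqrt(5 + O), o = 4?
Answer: -370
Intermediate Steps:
n(W) = 4*W**2 (n(W) = (2*W)*(2*W) = 4*W**2)
F = -185 (F = 7 - (0 + 4*4**2)*3 = 7 - (0 + 4*16)*3 = 7 - (0 + 64)*3 = 7 - 64*3 = 7 - 1*192 = 7 - 192 = -185)
w(o, -1)*F = sqrt(5 - 1)*(-185) = sqrt(4)*(-185) = 2*(-185) = -370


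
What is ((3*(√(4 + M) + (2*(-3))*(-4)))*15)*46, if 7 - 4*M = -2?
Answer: 54855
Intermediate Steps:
M = 9/4 (M = 7/4 - ¼*(-2) = 7/4 + ½ = 9/4 ≈ 2.2500)
((3*(√(4 + M) + (2*(-3))*(-4)))*15)*46 = ((3*(√(4 + 9/4) + (2*(-3))*(-4)))*15)*46 = ((3*(√(25/4) - 6*(-4)))*15)*46 = ((3*(5/2 + 24))*15)*46 = ((3*(53/2))*15)*46 = ((159/2)*15)*46 = (2385/2)*46 = 54855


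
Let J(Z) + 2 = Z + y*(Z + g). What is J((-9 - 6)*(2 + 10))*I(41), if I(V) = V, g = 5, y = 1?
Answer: -14637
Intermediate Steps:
J(Z) = 3 + 2*Z (J(Z) = -2 + (Z + 1*(Z + 5)) = -2 + (Z + 1*(5 + Z)) = -2 + (Z + (5 + Z)) = -2 + (5 + 2*Z) = 3 + 2*Z)
J((-9 - 6)*(2 + 10))*I(41) = (3 + 2*((-9 - 6)*(2 + 10)))*41 = (3 + 2*(-15*12))*41 = (3 + 2*(-180))*41 = (3 - 360)*41 = -357*41 = -14637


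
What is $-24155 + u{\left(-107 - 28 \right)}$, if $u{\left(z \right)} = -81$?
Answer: $-24236$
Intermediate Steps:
$-24155 + u{\left(-107 - 28 \right)} = -24155 - 81 = -24236$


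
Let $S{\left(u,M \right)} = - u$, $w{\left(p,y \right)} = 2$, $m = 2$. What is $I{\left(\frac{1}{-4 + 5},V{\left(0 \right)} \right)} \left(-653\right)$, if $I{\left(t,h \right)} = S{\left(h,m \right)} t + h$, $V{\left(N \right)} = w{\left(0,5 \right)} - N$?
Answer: $0$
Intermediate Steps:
$V{\left(N \right)} = 2 - N$
$I{\left(t,h \right)} = h - h t$ ($I{\left(t,h \right)} = - h t + h = h - h t$)
$I{\left(\frac{1}{-4 + 5},V{\left(0 \right)} \right)} \left(-653\right) = \left(2 - 0\right) \left(1 - \frac{1}{-4 + 5}\right) \left(-653\right) = \left(2 + 0\right) \left(1 - 1^{-1}\right) \left(-653\right) = 2 \left(1 - 1\right) \left(-653\right) = 2 \cdot 0 \left(-653\right) = 0 \left(-653\right) = 0$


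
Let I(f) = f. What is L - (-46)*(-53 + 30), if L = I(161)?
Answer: -897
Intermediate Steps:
L = 161
L - (-46)*(-53 + 30) = 161 - (-46)*(-53 + 30) = 161 - (-46)*(-23) = 161 - 1*1058 = 161 - 1058 = -897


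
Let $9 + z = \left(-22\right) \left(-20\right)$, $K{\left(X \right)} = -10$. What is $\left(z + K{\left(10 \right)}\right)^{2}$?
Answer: $177241$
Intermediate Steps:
$z = 431$ ($z = -9 - -440 = -9 + 440 = 431$)
$\left(z + K{\left(10 \right)}\right)^{2} = \left(431 - 10\right)^{2} = 421^{2} = 177241$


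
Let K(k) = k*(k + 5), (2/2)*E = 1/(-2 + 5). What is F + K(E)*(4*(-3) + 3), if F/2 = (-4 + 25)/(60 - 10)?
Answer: -379/25 ≈ -15.160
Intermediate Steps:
E = 1/3 (E = 1/(-2 + 5) = 1/3 ≈ 0.33333)
K(k) = k*(5 + k)
F = 21/25 (F = 2*((-4 + 25)/(60 - 10)) = 2*(21/50) = 21/25 ≈ 0.84000)
F + K(E)*(4*(-3) + 3) = 21/25 + ((5 + 1/3)/3)*(4*(-3) + 3) = 21/25 + ((1/3)*(16/3))*(-12 + 3) = 21/25 + (16/9)*(-9) = 21/25 - 16 = -379/25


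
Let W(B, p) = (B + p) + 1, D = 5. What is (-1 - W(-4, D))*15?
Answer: -45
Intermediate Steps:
W(B, p) = 1 + B + p
(-1 - W(-4, D))*15 = (-1 - (1 - 4 + 5))*15 = (-1 - 1*2)*15 = (-1 - 2)*15 = -3*15 = -45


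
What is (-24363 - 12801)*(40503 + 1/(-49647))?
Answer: -1311075790880/871 ≈ -1.5053e+9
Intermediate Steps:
(-24363 - 12801)*(40503 + 1/(-49647)) = -37164*(40503 - 1/49647) = -37164*2010852440/49647 = -1311075790880/871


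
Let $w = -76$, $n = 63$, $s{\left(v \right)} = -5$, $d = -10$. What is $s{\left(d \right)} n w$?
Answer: $23940$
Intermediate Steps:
$s{\left(d \right)} n w = \left(-5\right) 63 \left(-76\right) = \left(-315\right) \left(-76\right) = 23940$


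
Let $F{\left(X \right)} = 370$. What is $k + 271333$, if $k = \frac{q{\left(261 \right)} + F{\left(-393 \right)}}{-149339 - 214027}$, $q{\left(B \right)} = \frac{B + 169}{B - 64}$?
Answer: $\frac{3237142956941}{11930517} \approx 2.7133 \cdot 10^{5}$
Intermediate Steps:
$q{\left(B \right)} = \frac{169 + B}{-64 + B}$
$k = - \frac{12220}{11930517}$ ($k = \frac{\frac{169 + 261}{-64 + 261} + 370}{-149339 - 214027} = \frac{\frac{1}{197} \cdot 430 + 370}{-363366} = \left(\frac{1}{197} \cdot 430 + 370\right) \left(- \frac{1}{363366}\right) = \left(\frac{430}{197} + 370\right) \left(- \frac{1}{363366}\right) = \frac{73320}{197} \left(- \frac{1}{363366}\right) = - \frac{12220}{11930517} \approx -0.0010243$)
$k + 271333 = - \frac{12220}{11930517} + 271333 = \frac{3237142956941}{11930517}$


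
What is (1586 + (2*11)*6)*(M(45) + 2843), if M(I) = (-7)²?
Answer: 4968456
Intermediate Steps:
M(I) = 49
(1586 + (2*11)*6)*(M(45) + 2843) = (1586 + (2*11)*6)*(49 + 2843) = (1586 + 22*6)*2892 = (1586 + 132)*2892 = 1718*2892 = 4968456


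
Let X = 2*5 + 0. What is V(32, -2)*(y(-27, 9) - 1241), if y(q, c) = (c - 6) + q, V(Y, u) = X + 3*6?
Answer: -35420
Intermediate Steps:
X = 10 (X = 10 + 0 = 10)
V(Y, u) = 28 (V(Y, u) = 10 + 3*6 = 10 + 18 = 28)
y(q, c) = -6 + c + q (y(q, c) = (-6 + c) + q = -6 + c + q)
V(32, -2)*(y(-27, 9) - 1241) = 28*((-6 + 9 - 27) - 1241) = 28*(-24 - 1241) = 28*(-1265) = -35420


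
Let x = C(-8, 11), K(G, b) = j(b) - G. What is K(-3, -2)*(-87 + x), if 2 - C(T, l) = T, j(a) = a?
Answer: -77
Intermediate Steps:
C(T, l) = 2 - T
K(G, b) = b - G
x = 10 (x = 2 - 1*(-8) = 2 + 8 = 10)
K(-3, -2)*(-87 + x) = (-2 - 1*(-3))*(-87 + 10) = (-2 + 3)*(-77) = 1*(-77) = -77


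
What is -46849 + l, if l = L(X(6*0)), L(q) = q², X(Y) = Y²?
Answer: -46849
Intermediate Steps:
l = 0 (l = ((6*0)²)² = (0²)² = 0² = 0)
-46849 + l = -46849 + 0 = -46849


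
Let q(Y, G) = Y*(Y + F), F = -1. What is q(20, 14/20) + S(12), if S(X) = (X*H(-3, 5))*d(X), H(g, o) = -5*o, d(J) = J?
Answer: -3220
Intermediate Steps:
q(Y, G) = Y*(-1 + Y) (q(Y, G) = Y*(Y - 1) = Y*(-1 + Y))
S(X) = -25*X² (S(X) = (X*(-5*5))*X = (X*(-25))*X = (-25*X)*X = -25*X²)
q(20, 14/20) + S(12) = 20*(-1 + 20) - 25*12² = 20*19 - 25*144 = 380 - 3600 = -3220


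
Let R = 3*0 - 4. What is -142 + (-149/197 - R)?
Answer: -27335/197 ≈ -138.76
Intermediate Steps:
R = -4 (R = 0 - 4 = -4)
-142 + (-149/197 - R) = -142 + (-149/197 - 1*(-4)) = -142 + (-149*1/197 + 4) = -142 + (-149/197 + 4) = -142 + 639/197 = -27335/197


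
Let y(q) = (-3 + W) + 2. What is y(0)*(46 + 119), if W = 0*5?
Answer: -165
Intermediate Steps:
W = 0
y(q) = -1 (y(q) = (-3 + 0) + 2 = -3 + 2 = -1)
y(0)*(46 + 119) = -(46 + 119) = -1*165 = -165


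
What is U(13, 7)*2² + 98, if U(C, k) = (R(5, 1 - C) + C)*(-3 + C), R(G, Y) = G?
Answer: 818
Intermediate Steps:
U(C, k) = (-3 + C)*(5 + C) (U(C, k) = (5 + C)*(-3 + C) = (-3 + C)*(5 + C))
U(13, 7)*2² + 98 = (-15 + 13² + 2*13)*2² + 98 = (-15 + 169 + 26)*4 + 98 = 180*4 + 98 = 720 + 98 = 818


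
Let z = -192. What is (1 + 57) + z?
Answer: -134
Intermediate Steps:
(1 + 57) + z = (1 + 57) - 192 = 58 - 192 = -134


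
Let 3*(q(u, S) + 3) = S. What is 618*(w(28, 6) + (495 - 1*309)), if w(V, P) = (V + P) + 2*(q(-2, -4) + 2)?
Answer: 133076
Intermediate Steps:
q(u, S) = -3 + S/3
w(V, P) = -14/3 + P + V (w(V, P) = (V + P) + 2*((-3 + (⅓)*(-4)) + 2) = (P + V) + 2*((-3 - 4/3) + 2) = (P + V) + 2*(-13/3 + 2) = (P + V) + 2*(-7/3) = (P + V) - 14/3 = -14/3 + P + V)
618*(w(28, 6) + (495 - 1*309)) = 618*((-14/3 + 6 + 28) + (495 - 1*309)) = 618*(88/3 + (495 - 309)) = 618*(88/3 + 186) = 618*(646/3) = 133076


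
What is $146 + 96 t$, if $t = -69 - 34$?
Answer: $-9742$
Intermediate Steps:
$t = -103$ ($t = -69 - 34 = -103$)
$146 + 96 t = 146 + 96 \left(-103\right) = 146 - 9888 = -9742$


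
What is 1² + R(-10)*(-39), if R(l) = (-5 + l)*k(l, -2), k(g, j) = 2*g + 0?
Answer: -11699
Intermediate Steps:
k(g, j) = 2*g
R(l) = 2*l*(-5 + l) (R(l) = (-5 + l)*(2*l) = 2*l*(-5 + l))
1² + R(-10)*(-39) = 1² + (2*(-10)*(-5 - 10))*(-39) = 1 + (2*(-10)*(-15))*(-39) = 1 + 300*(-39) = 1 - 11700 = -11699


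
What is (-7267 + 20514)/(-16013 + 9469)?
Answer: -13247/6544 ≈ -2.0243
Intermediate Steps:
(-7267 + 20514)/(-16013 + 9469) = 13247/(-6544) = 13247*(-1/6544) = -13247/6544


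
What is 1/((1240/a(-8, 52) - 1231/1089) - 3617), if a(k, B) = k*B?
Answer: -56628/205056283 ≈ -0.00027616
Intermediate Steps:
a(k, B) = B*k
1/((1240/a(-8, 52) - 1231/1089) - 3617) = 1/((1240/((52*(-8))) - 1231/1089) - 3617) = 1/((1240/(-416) - 1231*1/1089) - 3617) = 1/((1240*(-1/416) - 1231/1089) - 3617) = 1/((-155/52 - 1231/1089) - 3617) = 1/(-232807/56628 - 3617) = 1/(-205056283/56628) = -56628/205056283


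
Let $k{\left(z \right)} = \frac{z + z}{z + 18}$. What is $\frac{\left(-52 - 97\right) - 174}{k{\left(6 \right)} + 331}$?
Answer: $- \frac{38}{39} \approx -0.97436$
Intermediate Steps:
$k{\left(z \right)} = \frac{2 z}{18 + z}$
$\frac{\left(-52 - 97\right) - 174}{k{\left(6 \right)} + 331} = \frac{\left(-52 - 97\right) - 174}{2 \cdot 6 \frac{1}{18 + 6} + 331} = \frac{\left(-52 - 97\right) - 174}{2 \cdot 6 \cdot \frac{1}{24} + 331} = \frac{-149 - 174}{2 \cdot 6 \cdot \frac{1}{24} + 331} = - \frac{323}{\frac{1}{2} + 331} = - \frac{323}{\frac{663}{2}} = \left(-323\right) \frac{2}{663} = - \frac{38}{39}$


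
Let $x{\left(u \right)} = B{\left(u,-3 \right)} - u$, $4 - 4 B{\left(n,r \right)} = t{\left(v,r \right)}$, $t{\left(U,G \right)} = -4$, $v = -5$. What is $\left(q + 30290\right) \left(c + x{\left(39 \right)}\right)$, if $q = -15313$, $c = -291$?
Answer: $-4912456$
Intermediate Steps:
$B{\left(n,r \right)} = 2$ ($B{\left(n,r \right)} = 1 - -1 = 1 + 1 = 2$)
$x{\left(u \right)} = 2 - u$
$\left(q + 30290\right) \left(c + x{\left(39 \right)}\right) = \left(-15313 + 30290\right) \left(-291 + \left(2 - 39\right)\right) = 14977 \left(-291 + \left(2 - 39\right)\right) = 14977 \left(-291 - 37\right) = 14977 \left(-328\right) = -4912456$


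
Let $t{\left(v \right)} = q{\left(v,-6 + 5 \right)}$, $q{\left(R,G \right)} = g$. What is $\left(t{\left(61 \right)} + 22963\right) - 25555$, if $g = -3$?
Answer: $-2595$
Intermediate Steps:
$q{\left(R,G \right)} = -3$
$t{\left(v \right)} = -3$
$\left(t{\left(61 \right)} + 22963\right) - 25555 = \left(-3 + 22963\right) - 25555 = 22960 - 25555 = -2595$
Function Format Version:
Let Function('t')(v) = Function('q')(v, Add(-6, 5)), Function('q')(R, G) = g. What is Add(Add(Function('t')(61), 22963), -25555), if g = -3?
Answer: -2595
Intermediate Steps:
Function('q')(R, G) = -3
Function('t')(v) = -3
Add(Add(Function('t')(61), 22963), -25555) = Add(Add(-3, 22963), -25555) = Add(22960, -25555) = -2595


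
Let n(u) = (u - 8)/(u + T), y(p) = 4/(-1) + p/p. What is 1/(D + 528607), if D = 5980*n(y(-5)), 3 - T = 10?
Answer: 1/535185 ≈ 1.8685e-6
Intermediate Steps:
T = -7 (T = 3 - 1*10 = 3 - 10 = -7)
y(p) = -3 (y(p) = 4*(-1) + 1 = -4 + 1 = -3)
n(u) = (-8 + u)/(-7 + u) (n(u) = (u - 8)/(u - 7) = (-8 + u)/(-7 + u))
D = 6578 (D = 5980*((-8 - 3)/(-7 - 3)) = 5980*(-11/(-10)) = 5980*(-⅒*(-11)) = 5980*(11/10) = 6578)
1/(D + 528607) = 1/(6578 + 528607) = 1/535185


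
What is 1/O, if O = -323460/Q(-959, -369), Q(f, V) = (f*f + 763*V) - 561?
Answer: -637573/323460 ≈ -1.9711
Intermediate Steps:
Q(f, V) = -561 + f² + 763*V (Q(f, V) = (f² + 763*V) - 561 = -561 + f² + 763*V)
O = -323460/637573 (O = -323460/(-561 + (-959)² + 763*(-369)) = -323460/(-561 + 919681 - 281547) = -323460/637573 ≈ -0.50733)
1/O = 1/(-323460/637573) = -637573/323460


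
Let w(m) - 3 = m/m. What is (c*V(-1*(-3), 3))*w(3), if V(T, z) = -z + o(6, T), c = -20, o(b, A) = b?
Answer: -240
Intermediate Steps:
w(m) = 4 (w(m) = 3 + m/m = 3 + 1 = 4)
V(T, z) = 6 - z (V(T, z) = -z + 6 = 6 - z)
(c*V(-1*(-3), 3))*w(3) = -20*(6 - 1*3)*4 = -20*(6 - 3)*4 = -20*3*4 = -60*4 = -240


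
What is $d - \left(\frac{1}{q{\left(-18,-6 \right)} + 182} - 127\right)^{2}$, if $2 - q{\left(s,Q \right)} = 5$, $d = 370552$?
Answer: $\frac{11356112808}{32041} \approx 3.5442 \cdot 10^{5}$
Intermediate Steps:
$q{\left(s,Q \right)} = -3$ ($q{\left(s,Q \right)} = 2 - 5 = -3$)
$d - \left(\frac{1}{q{\left(-18,-6 \right)} + 182} - 127\right)^{2} = 370552 - \left(\frac{1}{-3 + 182} - 127\right)^{2} = 370552 - \left(\frac{1}{179} - 127\right)^{2} = 370552 - \left(- \frac{22732}{179}\right)^{2} = 370552 - \frac{516743824}{32041} = \frac{11356112808}{32041}$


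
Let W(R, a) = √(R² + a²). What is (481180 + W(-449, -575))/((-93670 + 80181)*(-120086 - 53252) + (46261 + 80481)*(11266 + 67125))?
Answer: 2455/62620349 + √532226/12273588404 ≈ 3.9264e-5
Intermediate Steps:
(481180 + W(-449, -575))/((-93670 + 80181)*(-120086 - 53252) + (46261 + 80481)*(11266 + 67125)) = (481180 + √((-449)² + (-575)²))/((-93670 + 80181)*(-120086 - 53252) + (46261 + 80481)*(11266 + 67125)) = (481180 + √(201601 + 330625))/(-13489*(-173338) + 126742*78391) = (481180 + √532226)/(2338156282 + 9935432122) = (481180 + √532226)/12273588404 = (481180 + √532226)*(1/12273588404) = 2455/62620349 + √532226/12273588404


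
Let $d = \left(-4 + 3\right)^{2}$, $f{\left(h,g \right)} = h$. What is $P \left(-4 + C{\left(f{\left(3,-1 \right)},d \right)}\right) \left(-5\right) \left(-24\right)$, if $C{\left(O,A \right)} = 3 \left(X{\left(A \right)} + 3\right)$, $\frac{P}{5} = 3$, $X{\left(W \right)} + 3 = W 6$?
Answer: $25200$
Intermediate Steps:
$X{\left(W \right)} = -3 + 6 W$ ($X{\left(W \right)} = -3 + W 6 = -3 + 6 W$)
$P = 15$ ($P = 5 \cdot 3 = 15$)
$d = 1$ ($d = \left(-1\right)^{2} = 1$)
$C{\left(O,A \right)} = 18 A$ ($C{\left(O,A \right)} = 3 \left(\left(-3 + 6 A\right) + 3\right) = 3 \cdot 6 A = 18 A$)
$P \left(-4 + C{\left(f{\left(3,-1 \right)},d \right)}\right) \left(-5\right) \left(-24\right) = 15 \left(-4 + 18 \cdot 1\right) \left(-5\right) \left(-24\right) = 15 \left(-4 + 18\right) \left(-5\right) \left(-24\right) = 15 \cdot 14 \left(-5\right) \left(-24\right) = 210 \left(-5\right) \left(-24\right) = \left(-1050\right) \left(-24\right) = 25200$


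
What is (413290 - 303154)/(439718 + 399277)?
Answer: 36712/279665 ≈ 0.13127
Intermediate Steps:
(413290 - 303154)/(439718 + 399277) = 110136/838995 = 110136*(1/838995) = 36712/279665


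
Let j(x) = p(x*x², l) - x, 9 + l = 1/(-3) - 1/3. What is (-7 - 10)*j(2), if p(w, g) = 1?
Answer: 17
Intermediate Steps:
l = -29/3 (l = -9 + (1/(-3) - 1/3) = -9 + (1*(-⅓) - 1*⅓) = -9 + (-⅓ - ⅓) = -9 - ⅔ = -29/3 ≈ -9.6667)
j(x) = 1 - x
(-7 - 10)*j(2) = (-7 - 10)*(1 - 1*2) = -17*(1 - 2) = -17*(-1) = 17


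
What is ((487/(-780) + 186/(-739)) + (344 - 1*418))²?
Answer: 1862790174962809/332260016400 ≈ 5606.4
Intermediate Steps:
((487/(-780) + 186/(-739)) + (344 - 1*418))² = ((487*(-1/780) + 186*(-1/739)) + (344 - 418))² = ((-487/780 - 186/739) - 74)² = (-504973/576420 - 74)² = (-43160053/576420)² = 1862790174962809/332260016400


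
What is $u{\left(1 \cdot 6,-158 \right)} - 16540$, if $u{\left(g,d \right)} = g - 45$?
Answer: $-16579$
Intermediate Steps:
$u{\left(g,d \right)} = -45 + g$
$u{\left(1 \cdot 6,-158 \right)} - 16540 = \left(-45 + 1 \cdot 6\right) - 16540 = \left(-45 + 6\right) - 16540 = -39 - 16540 = -16579$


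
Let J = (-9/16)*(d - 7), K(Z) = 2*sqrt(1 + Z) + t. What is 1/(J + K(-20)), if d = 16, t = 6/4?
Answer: -48/1195 - 512*I*sqrt(19)/22705 ≈ -0.040167 - 0.098294*I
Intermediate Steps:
t = 3/2 (t = 6*(1/4) = 3/2 ≈ 1.5000)
K(Z) = 3/2 + 2*sqrt(1 + Z) (K(Z) = 2*sqrt(1 + Z) + 3/2 = 3/2 + 2*sqrt(1 + Z))
J = -81/16 (J = (-9/16)*(16 - 7) = -9*1/16*9 = -9/16*9 = -81/16 ≈ -5.0625)
1/(J + K(-20)) = 1/(-81/16 + (3/2 + 2*sqrt(1 - 20))) = 1/(-81/16 + (3/2 + 2*sqrt(-19))) = 1/(-81/16 + (3/2 + 2*(I*sqrt(19)))) = 1/(-81/16 + (3/2 + 2*I*sqrt(19))) = 1/(-57/16 + 2*I*sqrt(19))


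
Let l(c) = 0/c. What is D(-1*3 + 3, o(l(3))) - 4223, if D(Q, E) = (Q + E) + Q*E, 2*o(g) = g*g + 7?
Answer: -8439/2 ≈ -4219.5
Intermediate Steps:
l(c) = 0
o(g) = 7/2 + g²/2 (o(g) = (g*g + 7)/2 = (g² + 7)/2 = (7 + g²)/2 = 7/2 + g²/2)
D(Q, E) = E + Q + E*Q (D(Q, E) = (E + Q) + E*Q = E + Q + E*Q)
D(-1*3 + 3, o(l(3))) - 4223 = ((7/2 + (½)*0²) + (-1*3 + 3) + (7/2 + (½)*0²)*(-1*3 + 3)) - 4223 = ((7/2 + (½)*0) + (-3 + 3) + (7/2 + (½)*0)*(-3 + 3)) - 4223 = ((7/2 + 0) + 0 + (7/2 + 0)*0) - 4223 = (7/2 + 0 + (7/2)*0) - 4223 = (7/2 + 0 + 0) - 4223 = 7/2 - 4223 = -8439/2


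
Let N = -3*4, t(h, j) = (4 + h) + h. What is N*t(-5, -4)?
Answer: 72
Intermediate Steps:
t(h, j) = 4 + 2*h
N = -12
N*t(-5, -4) = -12*(4 + 2*(-5)) = -12*(4 - 10) = -12*(-6) = 72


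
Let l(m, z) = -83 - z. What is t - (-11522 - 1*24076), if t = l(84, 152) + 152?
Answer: 35515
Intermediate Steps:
t = -83 (t = (-83 - 1*152) + 152 = (-83 - 152) + 152 = -235 + 152 = -83)
t - (-11522 - 1*24076) = -83 - (-11522 - 1*24076) = -83 - (-11522 - 24076) = -83 - 1*(-35598) = -83 + 35598 = 35515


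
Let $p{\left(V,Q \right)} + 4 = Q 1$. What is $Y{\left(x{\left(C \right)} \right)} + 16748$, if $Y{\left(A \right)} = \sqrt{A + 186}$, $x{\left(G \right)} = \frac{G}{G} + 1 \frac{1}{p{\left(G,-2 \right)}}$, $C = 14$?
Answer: $16748 + \frac{\sqrt{6726}}{6} \approx 16762.0$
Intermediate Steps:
$p{\left(V,Q \right)} = -4 + Q$ ($p{\left(V,Q \right)} = -4 + Q 1 = -4 + Q$)
$x{\left(G \right)} = \frac{5}{6}$ ($x{\left(G \right)} = \frac{G}{G} + 1 \frac{1}{-4 - 2} = 1 + 1 \frac{1}{-6} = 1 + 1 \left(- \frac{1}{6}\right) = 1 - \frac{1}{6} = \frac{5}{6}$)
$Y{\left(A \right)} = \sqrt{186 + A}$
$Y{\left(x{\left(C \right)} \right)} + 16748 = \sqrt{186 + \frac{5}{6}} + 16748 = \sqrt{\frac{1121}{6}} + 16748 = \frac{\sqrt{6726}}{6} + 16748 = 16748 + \frac{\sqrt{6726}}{6}$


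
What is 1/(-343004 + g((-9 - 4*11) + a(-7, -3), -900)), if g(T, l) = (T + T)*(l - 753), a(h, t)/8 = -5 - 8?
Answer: 1/176038 ≈ 5.6806e-6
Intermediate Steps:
a(h, t) = -104 (a(h, t) = 8*(-5 - 8) = 8*(-13) = -104)
g(T, l) = 2*T*(-753 + l) (g(T, l) = (2*T)*(-753 + l) = 2*T*(-753 + l))
1/(-343004 + g((-9 - 4*11) + a(-7, -3), -900)) = 1/(-343004 + 2*((-9 - 4*11) - 104)*(-753 - 900)) = 1/(-343004 + 2*((-9 - 44) - 104)*(-1653)) = 1/(-343004 + 2*(-53 - 104)*(-1653)) = 1/(-343004 + 2*(-157)*(-1653)) = 1/(-343004 + 519042) = 1/176038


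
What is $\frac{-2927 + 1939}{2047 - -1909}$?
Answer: $- \frac{247}{989} \approx -0.24975$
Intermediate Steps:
$\frac{-2927 + 1939}{2047 - -1909} = - \frac{988}{2047 + 1909} = - \frac{988}{3956} = \left(-988\right) \frac{1}{3956} = - \frac{247}{989}$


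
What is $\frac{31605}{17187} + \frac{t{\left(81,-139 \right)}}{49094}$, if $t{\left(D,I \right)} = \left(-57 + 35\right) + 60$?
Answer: $\frac{258711496}{140629763} \approx 1.8397$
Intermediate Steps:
$t{\left(D,I \right)} = 38$ ($t{\left(D,I \right)} = -22 + 60 = 38$)
$\frac{31605}{17187} + \frac{t{\left(81,-139 \right)}}{49094} = \frac{31605}{17187} + \frac{38}{49094} = 31605 \cdot \frac{1}{17187} + 38 \cdot \frac{1}{49094} = \frac{10535}{5729} + \frac{19}{24547} = \frac{258711496}{140629763}$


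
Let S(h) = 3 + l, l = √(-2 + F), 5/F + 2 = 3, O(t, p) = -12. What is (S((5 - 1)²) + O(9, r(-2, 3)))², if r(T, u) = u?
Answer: (9 - √3)² ≈ 52.823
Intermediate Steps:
F = 5 (F = 5/(-2 + 3) = 5/1 = 5*1 = 5)
l = √3 (l = √(-2 + 5) = √3 ≈ 1.7320)
S(h) = 3 + √3
(S((5 - 1)²) + O(9, r(-2, 3)))² = ((3 + √3) - 12)² = (-9 + √3)²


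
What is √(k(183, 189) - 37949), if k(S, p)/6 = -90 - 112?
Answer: I*√39161 ≈ 197.89*I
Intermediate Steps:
k(S, p) = -1212 (k(S, p) = 6*(-90 - 112) = 6*(-202) = -1212)
√(k(183, 189) - 37949) = √(-1212 - 37949) = √(-39161) = I*√39161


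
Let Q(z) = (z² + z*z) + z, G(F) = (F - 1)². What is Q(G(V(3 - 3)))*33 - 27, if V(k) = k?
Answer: 72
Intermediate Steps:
G(F) = (-1 + F)²
Q(z) = z + 2*z² (Q(z) = (z² + z²) + z = 2*z² + z = z + 2*z²)
Q(G(V(3 - 3)))*33 - 27 = ((-1 + (3 - 3))²*(1 + 2*(-1 + (3 - 3))²))*33 - 27 = ((-1 + 0)²*(1 + 2*(-1 + 0)²))*33 - 27 = ((-1)²*(1 + 2*(-1)²))*33 - 27 = (1*(1 + 2*1))*33 - 27 = (1*(1 + 2))*33 - 27 = (1*3)*33 - 27 = 3*33 - 27 = 99 - 27 = 72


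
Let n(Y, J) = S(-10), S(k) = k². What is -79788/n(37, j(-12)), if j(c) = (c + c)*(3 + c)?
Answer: -19947/25 ≈ -797.88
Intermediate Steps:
j(c) = 2*c*(3 + c) (j(c) = (2*c)*(3 + c) = 2*c*(3 + c))
n(Y, J) = 100 (n(Y, J) = (-10)² = 100)
-79788/n(37, j(-12)) = -79788/100 = -79788*1/100 = -19947/25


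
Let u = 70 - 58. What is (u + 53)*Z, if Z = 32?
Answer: 2080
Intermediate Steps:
u = 12
(u + 53)*Z = (12 + 53)*32 = 65*32 = 2080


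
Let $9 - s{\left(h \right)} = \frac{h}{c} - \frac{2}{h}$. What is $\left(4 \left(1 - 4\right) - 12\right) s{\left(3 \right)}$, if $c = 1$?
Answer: $-160$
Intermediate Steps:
$s{\left(h \right)} = 9 - h + \frac{2}{h}$ ($s{\left(h \right)} = 9 - \left(\frac{h}{1} - \frac{2}{h}\right) = 9 - \left(h 1 - \frac{2}{h}\right) = 9 - \left(h - \frac{2}{h}\right) = 9 - h + \frac{2}{h}$)
$\left(4 \left(1 - 4\right) - 12\right) s{\left(3 \right)} = \left(4 \left(1 - 4\right) - 12\right) \left(9 - 3 + \frac{2}{3}\right) = \left(4 \left(-3\right) - 12\right) \left(9 - 3 + 2 \cdot \frac{1}{3}\right) = \left(-12 - 12\right) \left(9 - 3 + \frac{2}{3}\right) = \left(-24\right) \frac{20}{3} = -160$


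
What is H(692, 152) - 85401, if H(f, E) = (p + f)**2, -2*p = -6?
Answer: 397624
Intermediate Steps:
p = 3 (p = -1/2*(-6) = 3)
H(f, E) = (3 + f)**2
H(692, 152) - 85401 = (3 + 692)**2 - 85401 = 695**2 - 85401 = 483025 - 85401 = 397624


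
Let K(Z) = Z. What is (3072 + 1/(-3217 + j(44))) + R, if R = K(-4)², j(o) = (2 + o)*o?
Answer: 3683983/1193 ≈ 3088.0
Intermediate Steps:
j(o) = o*(2 + o)
R = 16 (R = (-4)² = 16)
(3072 + 1/(-3217 + j(44))) + R = (3072 + 1/(-3217 + 44*(2 + 44))) + 16 = (3072 + 1/(-3217 + 44*46)) + 16 = (3072 + 1/(-3217 + 2024)) + 16 = (3072 + 1/(-1193)) + 16 = (3072 - 1/1193) + 16 = 3664895/1193 + 16 = 3683983/1193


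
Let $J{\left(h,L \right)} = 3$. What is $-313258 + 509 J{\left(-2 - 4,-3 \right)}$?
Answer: $-311731$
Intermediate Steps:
$-313258 + 509 J{\left(-2 - 4,-3 \right)} = -313258 + 509 \cdot 3 = -313258 + 1527 = -311731$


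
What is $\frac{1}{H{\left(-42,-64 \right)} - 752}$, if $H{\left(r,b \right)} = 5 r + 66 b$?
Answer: $- \frac{1}{5186} \approx -0.00019283$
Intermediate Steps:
$\frac{1}{H{\left(-42,-64 \right)} - 752} = \frac{1}{\left(5 \left(-42\right) + 66 \left(-64\right)\right) - 752} = \frac{1}{\left(-210 - 4224\right) - 752} = \frac{1}{-4434 - 752} = \frac{1}{-5186} = - \frac{1}{5186}$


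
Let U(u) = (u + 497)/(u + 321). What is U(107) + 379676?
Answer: 40625483/107 ≈ 3.7968e+5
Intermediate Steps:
U(u) = (497 + u)/(321 + u)
U(107) + 379676 = (497 + 107)/(321 + 107) + 379676 = 604/428 + 379676 = (1/428)*604 + 379676 = 151/107 + 379676 = 40625483/107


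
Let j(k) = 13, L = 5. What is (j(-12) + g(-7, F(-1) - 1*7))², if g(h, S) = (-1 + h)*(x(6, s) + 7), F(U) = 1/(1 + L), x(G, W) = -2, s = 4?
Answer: 729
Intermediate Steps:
F(U) = ⅙ (F(U) = 1/(1 + 5) = 1/6 = ⅙)
g(h, S) = -5 + 5*h (g(h, S) = (-1 + h)*(-2 + 7) = (-1 + h)*5 = -5 + 5*h)
(j(-12) + g(-7, F(-1) - 1*7))² = (13 + (-5 + 5*(-7)))² = (13 + (-5 - 35))² = (13 - 40)² = (-27)² = 729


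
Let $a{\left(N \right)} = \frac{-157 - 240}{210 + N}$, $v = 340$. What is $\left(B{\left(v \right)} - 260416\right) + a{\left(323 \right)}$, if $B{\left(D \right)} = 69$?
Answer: $- \frac{138765348}{533} \approx -2.6035 \cdot 10^{5}$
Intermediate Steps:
$a{\left(N \right)} = - \frac{397}{210 + N}$
$\left(B{\left(v \right)} - 260416\right) + a{\left(323 \right)} = \left(69 - 260416\right) - \frac{397}{210 + 323} = -260347 - \frac{397}{533} = - \frac{138765348}{533}$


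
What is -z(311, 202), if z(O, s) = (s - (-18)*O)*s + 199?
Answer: -1171799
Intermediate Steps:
z(O, s) = 199 + s*(s + 18*O) (z(O, s) = (s + 18*O)*s + 199 = s*(s + 18*O) + 199 = 199 + s*(s + 18*O))
-z(311, 202) = -(199 + 202² + 18*311*202) = -(199 + 40804 + 1130796) = -1*1171799 = -1171799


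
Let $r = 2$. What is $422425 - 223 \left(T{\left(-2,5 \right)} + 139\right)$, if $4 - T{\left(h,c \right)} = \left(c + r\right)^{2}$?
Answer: $401463$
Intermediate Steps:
$T{\left(h,c \right)} = 4 - \left(2 + c\right)^{2}$ ($T{\left(h,c \right)} = 4 - \left(c + 2\right)^{2} = 4 - \left(2 + c\right)^{2}$)
$422425 - 223 \left(T{\left(-2,5 \right)} + 139\right) = 422425 - 223 \left(\left(4 - \left(2 + 5\right)^{2}\right) + 139\right) = 422425 - 223 \left(\left(4 - 7^{2}\right) + 139\right) = 422425 - 223 \left(\left(4 - 49\right) + 139\right) = 422425 - 223 \left(-45 + 139\right) = 422425 - 20962 = 401463$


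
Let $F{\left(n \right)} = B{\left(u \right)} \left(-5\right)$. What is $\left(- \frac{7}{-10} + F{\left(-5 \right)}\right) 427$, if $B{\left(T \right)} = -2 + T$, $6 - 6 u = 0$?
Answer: $\frac{24339}{10} \approx 2433.9$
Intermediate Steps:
$u = 1$ ($u = 1 - 0 = 1 + 0 = 1$)
$F{\left(n \right)} = 5$ ($F{\left(n \right)} = \left(-2 + 1\right) \left(-5\right) = \left(-1\right) \left(-5\right) = 5$)
$\left(- \frac{7}{-10} + F{\left(-5 \right)}\right) 427 = \left(- \frac{7}{-10} + 5\right) 427 = \left(\left(-7\right) \left(- \frac{1}{10}\right) + 5\right) 427 = \left(\frac{7}{10} + 5\right) 427 = \frac{57}{10} \cdot 427 = \frac{24339}{10}$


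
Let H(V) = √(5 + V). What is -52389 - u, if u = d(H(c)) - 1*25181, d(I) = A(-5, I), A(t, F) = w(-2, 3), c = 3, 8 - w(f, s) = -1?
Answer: -27217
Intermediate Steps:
w(f, s) = 9 (w(f, s) = 8 - 1*(-1) = 8 + 1 = 9)
A(t, F) = 9
d(I) = 9
u = -25172 (u = 9 - 1*25181 = 9 - 25181 = -25172)
-52389 - u = -52389 - 1*(-25172) = -52389 + 25172 = -27217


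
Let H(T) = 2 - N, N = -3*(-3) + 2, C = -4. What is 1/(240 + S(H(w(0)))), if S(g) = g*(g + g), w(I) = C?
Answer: 1/402 ≈ 0.0024876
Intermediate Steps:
w(I) = -4
N = 11 (N = 9 + 2 = 11)
H(T) = -9 (H(T) = 2 - 1*11 = 2 - 11 = -9)
S(g) = 2*g**2 (S(g) = g*(2*g) = 2*g**2)
1/(240 + S(H(w(0)))) = 1/(240 + 2*(-9)**2) = 1/(240 + 2*81) = 1/(240 + 162) = 1/402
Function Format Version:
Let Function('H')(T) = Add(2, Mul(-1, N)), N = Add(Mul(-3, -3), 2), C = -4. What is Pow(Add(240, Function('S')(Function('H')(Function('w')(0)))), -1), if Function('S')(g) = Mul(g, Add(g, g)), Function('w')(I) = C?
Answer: Rational(1, 402) ≈ 0.0024876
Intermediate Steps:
Function('w')(I) = -4
N = 11 (N = Add(9, 2) = 11)
Function('H')(T) = -9 (Function('H')(T) = Add(2, Mul(-1, 11)) = Add(2, -11) = -9)
Function('S')(g) = Mul(2, Pow(g, 2)) (Function('S')(g) = Mul(g, Mul(2, g)) = Mul(2, Pow(g, 2)))
Pow(Add(240, Function('S')(Function('H')(Function('w')(0)))), -1) = Pow(Add(240, Mul(2, Pow(-9, 2))), -1) = Pow(Add(240, Mul(2, 81)), -1) = Pow(Add(240, 162), -1) = Pow(402, -1) = Rational(1, 402)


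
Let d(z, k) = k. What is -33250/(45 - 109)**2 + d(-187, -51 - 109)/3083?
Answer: -51582555/6313984 ≈ -8.1696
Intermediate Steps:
-33250/(45 - 109)**2 + d(-187, -51 - 109)/3083 = -33250/(45 - 109)**2 + (-51 - 109)/3083 = -33250/((-64)**2) - 160*1/3083 = -33250/4096 - 160/3083 = -33250*1/4096 - 160/3083 = -16625/2048 - 160/3083 = -51582555/6313984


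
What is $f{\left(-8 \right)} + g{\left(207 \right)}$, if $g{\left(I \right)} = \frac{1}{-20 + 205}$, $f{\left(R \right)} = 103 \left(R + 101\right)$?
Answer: $\frac{1772116}{185} \approx 9579.0$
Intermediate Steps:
$f{\left(R \right)} = 10403 + 103 R$ ($f{\left(R \right)} = 103 \left(101 + R\right) = 10403 + 103 R$)
$g{\left(I \right)} = \frac{1}{185}$
$f{\left(-8 \right)} + g{\left(207 \right)} = \left(10403 + 103 \left(-8\right)\right) + \frac{1}{185} = \left(10403 - 824\right) + \frac{1}{185} = 9579 + \frac{1}{185} = \frac{1772116}{185}$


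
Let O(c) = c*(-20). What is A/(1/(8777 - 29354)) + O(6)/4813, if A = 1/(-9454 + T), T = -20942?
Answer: 31796527/48765316 ≈ 0.65203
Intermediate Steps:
O(c) = -20*c
A = -1/30396 (A = 1/(-9454 - 20942) = 1/(-30396) = -1/30396 ≈ -3.2899e-5)
A/(1/(8777 - 29354)) + O(6)/4813 = -1/(30396*(1/(8777 - 29354))) - 20*6/4813 = -1/(30396*(1/(-20577))) - 120*1/4813 = -1/(30396*(-1/20577)) - 120/4813 = -1/30396*(-20577) - 120/4813 = 6859/10132 - 120/4813 = 31796527/48765316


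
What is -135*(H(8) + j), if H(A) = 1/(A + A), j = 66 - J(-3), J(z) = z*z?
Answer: -123255/16 ≈ -7703.4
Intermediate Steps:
J(z) = z²
j = 57 (j = 66 - 1*(-3)² = 66 - 1*9 = 66 - 9 = 57)
H(A) = 1/(2*A)
-135*(H(8) + j) = -135*((½)/8 + 57) = -135*((½)*(⅛) + 57) = -135*(1/16 + 57) = -135*913/16 = -123255/16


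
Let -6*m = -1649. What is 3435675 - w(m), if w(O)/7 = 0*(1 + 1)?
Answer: 3435675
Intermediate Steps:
m = 1649/6 (m = -⅙*(-1649) = 1649/6 ≈ 274.83)
w(O) = 0 (w(O) = 7*(0*(1 + 1)) = 7*(0*2) = 7*0 = 0)
3435675 - w(m) = 3435675 - 1*0 = 3435675 + 0 = 3435675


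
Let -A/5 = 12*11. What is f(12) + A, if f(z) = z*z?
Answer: -516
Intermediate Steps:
f(z) = z²
A = -660 (A = -60*11 = -5*132 = -660)
f(12) + A = 12² - 660 = 144 - 660 = -516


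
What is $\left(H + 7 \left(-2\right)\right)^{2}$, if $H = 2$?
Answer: $144$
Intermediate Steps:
$\left(H + 7 \left(-2\right)\right)^{2} = \left(2 + 7 \left(-2\right)\right)^{2} = \left(2 - 14\right)^{2} = \left(-12\right)^{2} = 144$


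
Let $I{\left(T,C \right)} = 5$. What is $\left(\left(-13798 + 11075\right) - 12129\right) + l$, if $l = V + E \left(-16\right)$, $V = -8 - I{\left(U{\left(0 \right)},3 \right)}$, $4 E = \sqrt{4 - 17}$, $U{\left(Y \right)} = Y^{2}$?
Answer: $-14865 - 4 i \sqrt{13} \approx -14865.0 - 14.422 i$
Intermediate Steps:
$E = \frac{i \sqrt{13}}{4}$ ($E = \frac{\sqrt{4 - 17}}{4} = \frac{\sqrt{-13}}{4} = \frac{i \sqrt{13}}{4} \approx 0.90139 i$)
$V = -13$ ($V = -8 - 5 = -13$)
$l = -13 - 4 i \sqrt{13}$ ($l = -13 + \frac{i \sqrt{13}}{4} \left(-16\right) = -13 - 4 i \sqrt{13} \approx -13.0 - 14.422 i$)
$\left(\left(-13798 + 11075\right) - 12129\right) + l = \left(\left(-13798 + 11075\right) - 12129\right) - \left(13 + 4 i \sqrt{13}\right) = \left(-2723 - 12129\right) - \left(13 + 4 i \sqrt{13}\right) = -14852 - \left(13 + 4 i \sqrt{13}\right) = -14865 - 4 i \sqrt{13}$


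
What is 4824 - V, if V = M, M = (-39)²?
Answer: 3303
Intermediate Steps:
M = 1521
V = 1521
4824 - V = 4824 - 1*1521 = 4824 - 1521 = 3303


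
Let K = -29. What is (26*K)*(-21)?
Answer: 15834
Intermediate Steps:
(26*K)*(-21) = (26*(-29))*(-21) = -754*(-21) = 15834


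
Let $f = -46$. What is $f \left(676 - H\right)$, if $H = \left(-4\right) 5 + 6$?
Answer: $-31740$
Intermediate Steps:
$H = -14$ ($H = -20 + 6 = -14$)
$f \left(676 - H\right) = - 46 \left(676 - -14\right) = - 46 \left(676 + 14\right) = \left(-46\right) 690 = -31740$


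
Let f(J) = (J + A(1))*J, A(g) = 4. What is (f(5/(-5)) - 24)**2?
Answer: 729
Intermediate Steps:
f(J) = J*(4 + J) (f(J) = (J + 4)*J = (4 + J)*J = J*(4 + J))
(f(5/(-5)) - 24)**2 = ((5/(-5))*(4 + 5/(-5)) - 24)**2 = ((5*(-1/5))*(4 + 5*(-1/5)) - 24)**2 = (-(4 - 1) - 24)**2 = (-1*3 - 24)**2 = (-3 - 24)**2 = (-27)**2 = 729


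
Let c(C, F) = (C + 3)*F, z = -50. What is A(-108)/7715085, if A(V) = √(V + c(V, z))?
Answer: √5142/7715085 ≈ 9.2945e-6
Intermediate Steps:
c(C, F) = F*(3 + C) (c(C, F) = (3 + C)*F = F*(3 + C))
A(V) = √(-150 - 49*V) (A(V) = √(V - 50*(3 + V)) = √(V + (-150 - 50*V)) = √(-150 - 49*V))
A(-108)/7715085 = √(-150 - 49*(-108))/7715085 = √(-150 + 5292)*(1/7715085) = √5142*(1/7715085) = √5142/7715085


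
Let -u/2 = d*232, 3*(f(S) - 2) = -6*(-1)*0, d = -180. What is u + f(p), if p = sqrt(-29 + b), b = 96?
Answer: 83522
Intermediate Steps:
p = sqrt(67) (p = sqrt(-29 + 96) = sqrt(67) ≈ 8.1853)
f(S) = 2 (f(S) = 2 + (-6*(-1)*0)/3 = 2 + (6*0)/3 = 2 + (1/3)*0 = 2 + 0 = 2)
u = 83520 (u = -(-360)*232 = -2*(-41760) = 83520)
u + f(p) = 83520 + 2 = 83522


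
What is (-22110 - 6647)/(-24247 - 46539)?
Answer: 28757/70786 ≈ 0.40625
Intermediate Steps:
(-22110 - 6647)/(-24247 - 46539) = -28757/(-70786) = -28757*(-1/70786) = 28757/70786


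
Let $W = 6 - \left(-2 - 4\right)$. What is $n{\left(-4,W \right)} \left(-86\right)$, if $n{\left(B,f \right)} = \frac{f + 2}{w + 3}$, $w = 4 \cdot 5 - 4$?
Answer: $- \frac{1204}{19} \approx -63.368$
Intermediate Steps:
$w = 16$ ($w = 20 - 4 = 16$)
$W = 12$ ($W = 6 - \left(-2 - 4\right) = 6 - -6 = 6 + 6 = 12$)
$n{\left(B,f \right)} = \frac{2}{19} + \frac{f}{19}$ ($n{\left(B,f \right)} = \frac{f + 2}{16 + 3} = \frac{2 + f}{19} = \left(2 + f\right) \frac{1}{19} = \frac{2}{19} + \frac{f}{19}$)
$n{\left(-4,W \right)} \left(-86\right) = \left(\frac{2}{19} + \frac{1}{19} \cdot 12\right) \left(-86\right) = \left(\frac{2}{19} + \frac{12}{19}\right) \left(-86\right) = \frac{14}{19} \left(-86\right) = - \frac{1204}{19}$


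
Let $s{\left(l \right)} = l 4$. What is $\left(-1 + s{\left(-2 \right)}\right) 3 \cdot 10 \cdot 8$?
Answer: $-2160$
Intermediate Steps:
$s{\left(l \right)} = 4 l$
$\left(-1 + s{\left(-2 \right)}\right) 3 \cdot 10 \cdot 8 = \left(-1 + 4 \left(-2\right)\right) 3 \cdot 10 \cdot 8 = \left(-1 - 8\right) 3 \cdot 10 \cdot 8 = \left(-9\right) 3 \cdot 10 \cdot 8 = \left(-27\right) 10 \cdot 8 = \left(-270\right) 8 = -2160$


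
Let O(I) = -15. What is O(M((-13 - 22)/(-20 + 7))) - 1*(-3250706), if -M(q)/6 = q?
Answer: 3250691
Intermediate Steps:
M(q) = -6*q
O(M((-13 - 22)/(-20 + 7))) - 1*(-3250706) = -15 - 1*(-3250706) = -15 + 3250706 = 3250691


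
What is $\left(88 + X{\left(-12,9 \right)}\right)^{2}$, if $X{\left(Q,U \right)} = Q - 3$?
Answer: $5329$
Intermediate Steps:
$X{\left(Q,U \right)} = -3 + Q$
$\left(88 + X{\left(-12,9 \right)}\right)^{2} = \left(88 - 15\right)^{2} = 73^{2} = 5329$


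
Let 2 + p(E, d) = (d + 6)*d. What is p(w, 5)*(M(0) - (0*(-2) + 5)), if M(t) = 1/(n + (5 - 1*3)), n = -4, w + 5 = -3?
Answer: -583/2 ≈ -291.50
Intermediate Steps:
w = -8 (w = -5 - 3 = -8)
M(t) = -½ (M(t) = 1/(-4 + (5 - 1*3)) = 1/(-4 + (5 - 3)) = 1/(-4 + 2) = 1/(-2) = -½)
p(E, d) = -2 + d*(6 + d) (p(E, d) = -2 + (d + 6)*d = -2 + (6 + d)*d = -2 + d*(6 + d))
p(w, 5)*(M(0) - (0*(-2) + 5)) = (-2 + 5² + 6*5)*(-½ - (0*(-2) + 5)) = (-2 + 25 + 30)*(-½ - (0 + 5)) = 53*(-½ - 1*5) = 53*(-½ - 5) = 53*(-11/2) = -583/2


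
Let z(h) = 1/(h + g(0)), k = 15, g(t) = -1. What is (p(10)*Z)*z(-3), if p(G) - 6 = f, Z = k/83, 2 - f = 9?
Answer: 15/332 ≈ 0.045181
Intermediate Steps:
f = -7 (f = 2 - 1*9 = 2 - 9 = -7)
Z = 15/83 ≈ 0.18072
z(h) = 1/(-1 + h) (z(h) = 1/(h - 1) = 1/(-1 + h))
p(G) = -1 (p(G) = 6 - 7 = -1)
(p(10)*Z)*z(-3) = (-1*15/83)/(-1 - 3) = -15/83/(-4) = -15/83*(-¼) = 15/332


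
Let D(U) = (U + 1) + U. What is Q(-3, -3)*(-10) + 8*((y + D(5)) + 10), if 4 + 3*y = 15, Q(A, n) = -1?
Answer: 622/3 ≈ 207.33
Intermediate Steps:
D(U) = 1 + 2*U (D(U) = (1 + U) + U = 1 + 2*U)
y = 11/3 (y = -4/3 + (⅓)*15 = -4/3 + 5 = 11/3 ≈ 3.6667)
Q(-3, -3)*(-10) + 8*((y + D(5)) + 10) = -1*(-10) + 8*((11/3 + (1 + 2*5)) + 10) = 10 + 8*((11/3 + (1 + 10)) + 10) = 10 + 8*((11/3 + 11) + 10) = 10 + 8*(44/3 + 10) = 10 + 8*(74/3) = 10 + 592/3 = 622/3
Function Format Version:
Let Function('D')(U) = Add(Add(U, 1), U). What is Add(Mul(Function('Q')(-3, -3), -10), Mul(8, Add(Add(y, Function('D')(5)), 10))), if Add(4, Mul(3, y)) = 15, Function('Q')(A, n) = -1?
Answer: Rational(622, 3) ≈ 207.33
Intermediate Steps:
Function('D')(U) = Add(1, Mul(2, U)) (Function('D')(U) = Add(Add(1, U), U) = Add(1, Mul(2, U)))
y = Rational(11, 3) (y = Add(Rational(-4, 3), Mul(Rational(1, 3), 15)) = Add(Rational(-4, 3), 5) = Rational(11, 3) ≈ 3.6667)
Add(Mul(Function('Q')(-3, -3), -10), Mul(8, Add(Add(y, Function('D')(5)), 10))) = Add(Mul(-1, -10), Mul(8, Add(Add(Rational(11, 3), Add(1, Mul(2, 5))), 10))) = Add(10, Mul(8, Add(Add(Rational(11, 3), Add(1, 10)), 10))) = Add(10, Mul(8, Add(Add(Rational(11, 3), 11), 10))) = Add(10, Mul(8, Add(Rational(44, 3), 10))) = Add(10, Mul(8, Rational(74, 3))) = Add(10, Rational(592, 3)) = Rational(622, 3)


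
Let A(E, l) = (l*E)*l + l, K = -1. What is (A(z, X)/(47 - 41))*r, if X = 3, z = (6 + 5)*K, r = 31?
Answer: -496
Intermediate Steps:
z = -11 (z = (6 + 5)*(-1) = 11*(-1) = -11)
A(E, l) = l + E*l² (A(E, l) = (E*l)*l + l = E*l² + l = l + E*l²)
(A(z, X)/(47 - 41))*r = ((3*(1 - 11*3))/(47 - 41))*31 = ((3*(1 - 33))/6)*31 = ((3*(-32))*(⅙))*31 = -96*⅙*31 = -16*31 = -496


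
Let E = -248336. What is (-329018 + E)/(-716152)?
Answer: 288677/358076 ≈ 0.80619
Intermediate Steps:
(-329018 + E)/(-716152) = (-329018 - 248336)/(-716152) = -577354*(-1/716152) = 288677/358076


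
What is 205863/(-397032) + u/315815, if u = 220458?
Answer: 7504752437/41796220360 ≈ 0.17956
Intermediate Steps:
205863/(-397032) + u/315815 = 205863/(-397032) + 220458/315815 = 205863*(-1/397032) + 220458*(1/315815) = -68621/132344 + 220458/315815 = 7504752437/41796220360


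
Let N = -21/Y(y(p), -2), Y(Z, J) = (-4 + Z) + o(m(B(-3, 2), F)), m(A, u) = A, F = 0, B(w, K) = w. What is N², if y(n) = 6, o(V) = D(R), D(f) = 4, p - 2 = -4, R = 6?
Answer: 49/4 ≈ 12.250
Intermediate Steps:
p = -2 (p = 2 - 4 = -2)
o(V) = 4
Y(Z, J) = Z (Y(Z, J) = (-4 + Z) + 4 = Z)
N = -7/2 (N = -21/6 = -21*⅙ = -7/2 ≈ -3.5000)
N² = (-7/2)² = 49/4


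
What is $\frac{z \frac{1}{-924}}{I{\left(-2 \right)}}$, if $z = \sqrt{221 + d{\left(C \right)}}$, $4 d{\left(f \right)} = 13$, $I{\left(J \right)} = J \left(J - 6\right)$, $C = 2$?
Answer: $- \frac{\sqrt{897}}{29568} \approx -0.0010129$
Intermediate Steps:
$I{\left(J \right)} = J \left(-6 + J\right)$
$d{\left(f \right)} = \frac{13}{4}$ ($d{\left(f \right)} = \frac{1}{4} \cdot 13 = \frac{13}{4}$)
$z = \frac{\sqrt{897}}{2}$ ($z = \sqrt{221 + \frac{13}{4}} = \sqrt{\frac{897}{4}} = \frac{\sqrt{897}}{2} \approx 14.975$)
$\frac{z \frac{1}{-924}}{I{\left(-2 \right)}} = \frac{\frac{\sqrt{897}}{2} \frac{1}{-924}}{\left(-2\right) \left(-6 - 2\right)} = \frac{\frac{\sqrt{897}}{2} \left(- \frac{1}{924}\right)}{\left(-2\right) \left(-8\right)} = \frac{\left(- \frac{1}{1848}\right) \sqrt{897}}{16} = - \frac{\sqrt{897}}{1848} \cdot \frac{1}{16} = - \frac{\sqrt{897}}{29568}$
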